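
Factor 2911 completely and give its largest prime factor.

2911 = 41 · 71
71 is prime.
So 2911 = 41 · 71; the largest prime factor is 71.

71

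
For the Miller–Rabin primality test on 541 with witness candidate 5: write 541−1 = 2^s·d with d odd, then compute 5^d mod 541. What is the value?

541 − 1 = 540 = 2^2 · 135, so d = 135.
5^1 ≡ 5 (mod 541)
5^2 ≡ 5^2 = 25 ≡ 25 (mod 541)
5^4 ≡ 25^2 = 625 ≡ 84 (mod 541)
5^8 ≡ 84^2 = 7056 ≡ 23 (mod 541)
5^16 ≡ 23^2 = 529 ≡ 529 (mod 541)
5^32 ≡ 529^2 = 279841 ≡ 144 (mod 541)
5^64 ≡ 144^2 = 20736 ≡ 178 (mod 541)
5^128 ≡ 178^2 = 31684 ≡ 306 (mod 541)
135 = 128 + 4 + 2 + 1 in binary powers of 2.
So 5^135 ≡ 306 · 84 · 25 · 5 ≡ 1 (mod 541).
Since 5^d ≡ 1 (mod 541), base 5 does not prove 541 composite.

1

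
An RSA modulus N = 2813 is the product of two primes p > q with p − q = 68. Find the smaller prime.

Since p = q + 68, we have 2813 = q(q + 68), so q² + 68q − 2813 = 0.
Discriminant: 68² + 4·2813 = 4624 + 11252 = 15876; √15876 = 126.
q = (−68 + 126)/2 = 29, and p = q + 68 = 97.
Check: 29 · 97 = 2813.

29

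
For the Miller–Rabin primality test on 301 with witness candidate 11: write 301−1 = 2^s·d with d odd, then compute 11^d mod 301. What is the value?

301 − 1 = 300 = 2^2 · 75, so d = 75.
11^1 ≡ 11 (mod 301)
11^2 ≡ 11^2 = 121 ≡ 121 (mod 301)
11^4 ≡ 121^2 = 14641 ≡ 193 (mod 301)
11^8 ≡ 193^2 = 37249 ≡ 226 (mod 301)
11^16 ≡ 226^2 = 51076 ≡ 207 (mod 301)
11^32 ≡ 207^2 = 42849 ≡ 107 (mod 301)
11^64 ≡ 107^2 = 11449 ≡ 11 (mod 301)
75 = 64 + 8 + 2 + 1 in binary powers of 2.
So 11^75 ≡ 11 · 226 · 121 · 11 ≡ 274 (mod 301).
Squaring chain: 274 → 127; never reaches −1, so base 11 is a Miller–Rabin witness that 301 is composite.

274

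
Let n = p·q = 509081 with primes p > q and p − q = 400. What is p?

Since p = q + 400, we have 509081 = q(q + 400), so q² + 400q − 509081 = 0.
Discriminant: 400² + 4·509081 = 160000 + 2036324 = 2196324; √2196324 = 1482.
q = (−400 + 1482)/2 = 541, and p = q + 400 = 941.
Check: 541 · 941 = 509081.

941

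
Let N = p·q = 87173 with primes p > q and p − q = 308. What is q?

Since p = q + 308, we have 87173 = q(q + 308), so q² + 308q − 87173 = 0.
Discriminant: 308² + 4·87173 = 94864 + 348692 = 443556; √443556 = 666.
q = (−308 + 666)/2 = 179, and p = q + 308 = 487.
Check: 179 · 487 = 87173.

179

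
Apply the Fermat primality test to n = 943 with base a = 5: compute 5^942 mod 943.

558

5^1 ≡ 5 (mod 943)
5^2 ≡ 5^2 = 25 ≡ 25 (mod 943)
5^4 ≡ 25^2 = 625 ≡ 625 (mod 943)
5^8 ≡ 625^2 = 390625 ≡ 223 (mod 943)
5^16 ≡ 223^2 = 49729 ≡ 693 (mod 943)
5^32 ≡ 693^2 = 480249 ≡ 262 (mod 943)
5^64 ≡ 262^2 = 68644 ≡ 748 (mod 943)
5^128 ≡ 748^2 = 559504 ≡ 305 (mod 943)
5^256 ≡ 305^2 = 93025 ≡ 611 (mod 943)
5^512 ≡ 611^2 = 373321 ≡ 836 (mod 943)
942 = 512 + 256 + 128 + 32 + 8 + 4 + 2 in binary powers of 2.
So 5^942 ≡ 836 · 611 · 305 · 262 · 223 · 625 · 25 ≡ 558 (mod 943).
Since 558 ≠ 1, base 5 is a Fermat witness: 943 is composite.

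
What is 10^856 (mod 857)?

1

10^1 ≡ 10 (mod 857)
10^2 ≡ 10^2 = 100 ≡ 100 (mod 857)
10^4 ≡ 100^2 = 10000 ≡ 573 (mod 857)
10^8 ≡ 573^2 = 328329 ≡ 98 (mod 857)
10^16 ≡ 98^2 = 9604 ≡ 177 (mod 857)
10^32 ≡ 177^2 = 31329 ≡ 477 (mod 857)
10^64 ≡ 477^2 = 227529 ≡ 424 (mod 857)
10^128 ≡ 424^2 = 179776 ≡ 663 (mod 857)
10^256 ≡ 663^2 = 439569 ≡ 785 (mod 857)
10^512 ≡ 785^2 = 616225 ≡ 42 (mod 857)
856 = 512 + 256 + 64 + 16 + 8 in binary powers of 2.
So 10^856 ≡ 42 · 785 · 424 · 177 · 98 ≡ 1 (mod 857).
Since the result is 1, base 10 gives no evidence that 857 is composite.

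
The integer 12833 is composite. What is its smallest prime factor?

41

12833 is odd.
Digit sum 17, not divisible by 3.
Ends in 3: not divisible by 5.
7: 12833 = 7·1833 + 2
11: 12833 = 11·1166 + 7
13: 12833 = 13·987 + 2
17: 12833 = 17·754 + 15
19: 12833 = 19·675 + 8
23: 12833 = 23·557 + 22
29: 12833 = 29·442 + 15
31: 12833 = 31·413 + 30
37: 12833 = 37·346 + 31
41: 12833 = 41·313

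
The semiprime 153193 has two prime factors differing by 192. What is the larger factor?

Since p = q + 192, we have 153193 = q(q + 192), so q² + 192q − 153193 = 0.
Discriminant: 192² + 4·153193 = 36864 + 612772 = 649636; √649636 = 806.
q = (−192 + 806)/2 = 307, and p = q + 192 = 499.
Check: 307 · 499 = 153193.

499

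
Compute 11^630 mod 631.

1

11^1 ≡ 11 (mod 631)
11^2 ≡ 11^2 = 121 ≡ 121 (mod 631)
11^4 ≡ 121^2 = 14641 ≡ 128 (mod 631)
11^8 ≡ 128^2 = 16384 ≡ 609 (mod 631)
11^16 ≡ 609^2 = 370881 ≡ 484 (mod 631)
11^32 ≡ 484^2 = 234256 ≡ 155 (mod 631)
11^64 ≡ 155^2 = 24025 ≡ 47 (mod 631)
11^128 ≡ 47^2 = 2209 ≡ 316 (mod 631)
11^256 ≡ 316^2 = 99856 ≡ 158 (mod 631)
11^512 ≡ 158^2 = 24964 ≡ 355 (mod 631)
630 = 512 + 64 + 32 + 16 + 4 + 2 in binary powers of 2.
So 11^630 ≡ 355 · 47 · 155 · 484 · 128 · 121 ≡ 1 (mod 631).
Since the result is 1, base 11 gives no evidence that 631 is composite.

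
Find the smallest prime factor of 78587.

89

78587 is odd.
Digit sum 35, not divisible by 3.
Ends in 7: not divisible by 5.
7: 78587 = 7·11226 + 5
11: 78587 = 11·7144 + 3
13: 78587 = 13·6045 + 2
17: 78587 = 17·4622 + 13
19: 78587 = 19·4136 + 3
23: 78587 = 23·3416 + 19
29: 78587 = 29·2709 + 26
31: 78587 = 31·2535 + 2
37: 78587 = 37·2123 + 36
41: 78587 = 41·1916 + 31
43: 78587 = 43·1827 + 26
47: 78587 = 47·1672 + 3
53: 78587 = 53·1482 + 41
59: 78587 = 59·1331 + 58
61: 78587 = 61·1288 + 19
67: 78587 = 67·1172 + 63
71: 78587 = 71·1106 + 61
73: 78587 = 73·1076 + 39
79: 78587 = 79·994 + 61
83: 78587 = 83·946 + 69
89: 78587 = 89·883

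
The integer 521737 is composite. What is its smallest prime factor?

37

521737 is odd.
Digit sum 25, not divisible by 3.
Ends in 7: not divisible by 5.
7: 521737 = 7·74533 + 6
11: 521737 = 11·47430 + 7
13: 521737 = 13·40133 + 8
17: 521737 = 17·30690 + 7
19: 521737 = 19·27459 + 16
23: 521737 = 23·22684 + 5
29: 521737 = 29·17990 + 27
31: 521737 = 31·16830 + 7
37: 521737 = 37·14101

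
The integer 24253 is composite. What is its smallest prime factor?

24253 is odd.
Digit sum 16, not divisible by 3.
Ends in 3: not divisible by 5.
7: 24253 = 7·3464 + 5
11: 24253 = 11·2204 + 9
13: 24253 = 13·1865 + 8
17: 24253 = 17·1426 + 11
19: 24253 = 19·1276 + 9
23: 24253 = 23·1054 + 11
29: 24253 = 29·836 + 9
31: 24253 = 31·782 + 11
37: 24253 = 37·655 + 18
41: 24253 = 41·591 + 22
43: 24253 = 43·564 + 1
47: 24253 = 47·516 + 1
53: 24253 = 53·457 + 32
59: 24253 = 59·411 + 4
61: 24253 = 61·397 + 36
67: 24253 = 67·361 + 66
71: 24253 = 71·341 + 42
73: 24253 = 73·332 + 17
79: 24253 = 79·307

79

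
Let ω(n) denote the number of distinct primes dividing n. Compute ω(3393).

3393 = 3^2 · 377
377 = 13 · 29
3393 = 3^2 · 13 · 29, which has 3 distinct prime factors.

3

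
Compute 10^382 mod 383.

10^1 ≡ 10 (mod 383)
10^2 ≡ 10^2 = 100 ≡ 100 (mod 383)
10^4 ≡ 100^2 = 10000 ≡ 42 (mod 383)
10^8 ≡ 42^2 = 1764 ≡ 232 (mod 383)
10^16 ≡ 232^2 = 53824 ≡ 204 (mod 383)
10^32 ≡ 204^2 = 41616 ≡ 252 (mod 383)
10^64 ≡ 252^2 = 63504 ≡ 309 (mod 383)
10^128 ≡ 309^2 = 95481 ≡ 114 (mod 383)
10^256 ≡ 114^2 = 12996 ≡ 357 (mod 383)
382 = 256 + 64 + 32 + 16 + 8 + 4 + 2 in binary powers of 2.
So 10^382 ≡ 357 · 309 · 252 · 204 · 232 · 42 · 100 ≡ 1 (mod 383).
Since the result is 1, base 10 gives no evidence that 383 is composite.

1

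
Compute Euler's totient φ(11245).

Factor: 11245 = 5 · 13 · 173.
φ(11245) = (5−1) · (13−1) · (173−1) = 4 · 12 · 172 = 8256.

8256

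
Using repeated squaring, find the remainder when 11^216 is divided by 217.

190

11^1 ≡ 11 (mod 217)
11^2 ≡ 11^2 = 121 ≡ 121 (mod 217)
11^4 ≡ 121^2 = 14641 ≡ 102 (mod 217)
11^8 ≡ 102^2 = 10404 ≡ 205 (mod 217)
11^16 ≡ 205^2 = 42025 ≡ 144 (mod 217)
11^32 ≡ 144^2 = 20736 ≡ 121 (mod 217)
11^64 ≡ 121^2 = 14641 ≡ 102 (mod 217)
11^128 ≡ 102^2 = 10404 ≡ 205 (mod 217)
216 = 128 + 64 + 16 + 8 in binary powers of 2.
So 11^216 ≡ 205 · 102 · 144 · 205 ≡ 190 (mod 217).
Since 190 ≠ 1, base 11 is a Fermat witness: 217 is composite.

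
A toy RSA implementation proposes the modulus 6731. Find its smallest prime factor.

53

6731 is odd.
Digit sum 17, not divisible by 3.
Ends in 1: not divisible by 5.
7: 6731 = 7·961 + 4
11: 6731 = 11·611 + 10
13: 6731 = 13·517 + 10
17: 6731 = 17·395 + 16
19: 6731 = 19·354 + 5
23: 6731 = 23·292 + 15
29: 6731 = 29·232 + 3
31: 6731 = 31·217 + 4
37: 6731 = 37·181 + 34
41: 6731 = 41·164 + 7
43: 6731 = 43·156 + 23
47: 6731 = 47·143 + 10
53: 6731 = 53·127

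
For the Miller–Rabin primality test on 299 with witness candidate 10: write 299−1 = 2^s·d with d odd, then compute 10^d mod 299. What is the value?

17

299 − 1 = 298 = 2^1 · 149, so d = 149.
10^1 ≡ 10 (mod 299)
10^2 ≡ 10^2 = 100 ≡ 100 (mod 299)
10^4 ≡ 100^2 = 10000 ≡ 133 (mod 299)
10^8 ≡ 133^2 = 17689 ≡ 48 (mod 299)
10^16 ≡ 48^2 = 2304 ≡ 211 (mod 299)
10^32 ≡ 211^2 = 44521 ≡ 269 (mod 299)
10^64 ≡ 269^2 = 72361 ≡ 3 (mod 299)
10^128 ≡ 3^2 = 9 ≡ 9 (mod 299)
149 = 128 + 16 + 4 + 1 in binary powers of 2.
So 10^149 ≡ 9 · 211 · 133 · 10 ≡ 17 (mod 299).
Squaring chain: 17; never reaches −1, so base 10 is a Miller–Rabin witness that 299 is composite.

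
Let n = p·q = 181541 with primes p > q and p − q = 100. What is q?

379

Since p = q + 100, we have 181541 = q(q + 100), so q² + 100q − 181541 = 0.
Discriminant: 100² + 4·181541 = 10000 + 726164 = 736164; √736164 = 858.
q = (−100 + 858)/2 = 379, and p = q + 100 = 479.
Check: 379 · 479 = 181541.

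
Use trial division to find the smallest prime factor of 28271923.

28271923 is odd.
Digit sum 34, not divisible by 3.
Ends in 3: not divisible by 5.
7: 28271923 = 7·4038846 + 1
11: 28271923 = 11·2570174 + 9
13: 28271923 = 13·2174763 + 4
17: 28271923 = 17·1663054 + 5
19: 28271923 = 19·1487995 + 18
23: 28271923 = 23·1229214 + 1
29: 28271923 = 29·974893 + 26
31: 28271923 = 31·911997 + 16
37: 28271923 = 37·764106 + 1
41: 28271923 = 41·689559 + 4
43: 28271923 = 43·657486 + 25
47: 28271923 = 47·601530 + 13
53: 28271923 = 53·533432 + 27
59: 28271923 = 59·479185 + 8
61: 28271923 = 61·463474 + 9
67: 28271923 = 67·421969

67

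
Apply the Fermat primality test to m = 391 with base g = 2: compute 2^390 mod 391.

285

2^1 ≡ 2 (mod 391)
2^2 ≡ 2^2 = 4 ≡ 4 (mod 391)
2^4 ≡ 4^2 = 16 ≡ 16 (mod 391)
2^8 ≡ 16^2 = 256 ≡ 256 (mod 391)
2^16 ≡ 256^2 = 65536 ≡ 239 (mod 391)
2^32 ≡ 239^2 = 57121 ≡ 35 (mod 391)
2^64 ≡ 35^2 = 1225 ≡ 52 (mod 391)
2^128 ≡ 52^2 = 2704 ≡ 358 (mod 391)
2^256 ≡ 358^2 = 128164 ≡ 307 (mod 391)
390 = 256 + 128 + 4 + 2 in binary powers of 2.
So 2^390 ≡ 307 · 358 · 16 · 4 ≡ 285 (mod 391).
Since 285 ≠ 1, base 2 is a Fermat witness: 391 is composite.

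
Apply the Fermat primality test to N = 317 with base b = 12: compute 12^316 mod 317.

12^1 ≡ 12 (mod 317)
12^2 ≡ 12^2 = 144 ≡ 144 (mod 317)
12^4 ≡ 144^2 = 20736 ≡ 131 (mod 317)
12^8 ≡ 131^2 = 17161 ≡ 43 (mod 317)
12^16 ≡ 43^2 = 1849 ≡ 264 (mod 317)
12^32 ≡ 264^2 = 69696 ≡ 273 (mod 317)
12^64 ≡ 273^2 = 74529 ≡ 34 (mod 317)
12^128 ≡ 34^2 = 1156 ≡ 205 (mod 317)
12^256 ≡ 205^2 = 42025 ≡ 181 (mod 317)
316 = 256 + 32 + 16 + 8 + 4 in binary powers of 2.
So 12^316 ≡ 181 · 273 · 264 · 43 · 131 ≡ 1 (mod 317).
Since the result is 1, base 12 gives no evidence that 317 is composite.

1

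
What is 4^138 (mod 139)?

4^1 ≡ 4 (mod 139)
4^2 ≡ 4^2 = 16 ≡ 16 (mod 139)
4^4 ≡ 16^2 = 256 ≡ 117 (mod 139)
4^8 ≡ 117^2 = 13689 ≡ 67 (mod 139)
4^16 ≡ 67^2 = 4489 ≡ 41 (mod 139)
4^32 ≡ 41^2 = 1681 ≡ 13 (mod 139)
4^64 ≡ 13^2 = 169 ≡ 30 (mod 139)
4^128 ≡ 30^2 = 900 ≡ 66 (mod 139)
138 = 128 + 8 + 2 in binary powers of 2.
So 4^138 ≡ 66 · 67 · 16 ≡ 1 (mod 139).
Since the result is 1, base 4 gives no evidence that 139 is composite.

1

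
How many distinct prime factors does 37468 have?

4

37468 = 2^2 · 9367
9367 = 17 · 551
551 = 19 · 29
37468 = 2^2 · 17 · 19 · 29, which has 4 distinct prime factors.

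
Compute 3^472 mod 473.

53

3^1 ≡ 3 (mod 473)
3^2 ≡ 3^2 = 9 ≡ 9 (mod 473)
3^4 ≡ 9^2 = 81 ≡ 81 (mod 473)
3^8 ≡ 81^2 = 6561 ≡ 412 (mod 473)
3^16 ≡ 412^2 = 169744 ≡ 410 (mod 473)
3^32 ≡ 410^2 = 168100 ≡ 185 (mod 473)
3^64 ≡ 185^2 = 34225 ≡ 169 (mod 473)
3^128 ≡ 169^2 = 28561 ≡ 181 (mod 473)
3^256 ≡ 181^2 = 32761 ≡ 124 (mod 473)
472 = 256 + 128 + 64 + 16 + 8 in binary powers of 2.
So 3^472 ≡ 124 · 181 · 169 · 410 · 412 ≡ 53 (mod 473).
Since 53 ≠ 1, base 3 is a Fermat witness: 473 is composite.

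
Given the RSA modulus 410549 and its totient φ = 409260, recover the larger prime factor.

719

φ(n) = (p−1)(q−1) = n − (p+q) + 1, so p + q = 410549 − 409260 + 1 = 1290.
p and q are the roots of t² − 1290t + 410549 = 0.
Discriminant: 1290² − 4·410549 = 1664100 − 1642196 = 21904; √21904 = 148.
q = (1290 − 148)/2 = 571, p = (1290 + 148)/2 = 719.
Check: 571 · 719 = 410549.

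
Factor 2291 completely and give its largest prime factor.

79

2291 = 29 · 79
79 is prime.
So 2291 = 29 · 79; the largest prime factor is 79.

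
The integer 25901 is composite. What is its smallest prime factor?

59

25901 is odd.
Digit sum 17, not divisible by 3.
Ends in 1: not divisible by 5.
7: 25901 = 7·3700 + 1
11: 25901 = 11·2354 + 7
13: 25901 = 13·1992 + 5
17: 25901 = 17·1523 + 10
19: 25901 = 19·1363 + 4
23: 25901 = 23·1126 + 3
29: 25901 = 29·893 + 4
31: 25901 = 31·835 + 16
37: 25901 = 37·700 + 1
41: 25901 = 41·631 + 30
43: 25901 = 43·602 + 15
47: 25901 = 47·551 + 4
53: 25901 = 53·488 + 37
59: 25901 = 59·439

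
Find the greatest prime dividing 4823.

53

4823 = 7 · 689
689 = 13 · 53
53 is prime.
So 4823 = 7 · 13 · 53; the largest prime factor is 53.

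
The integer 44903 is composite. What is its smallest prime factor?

44903 is odd.
Digit sum 20, not divisible by 3.
Ends in 3: not divisible by 5.
7: 44903 = 7·6414 + 5
11: 44903 = 11·4082 + 1
13: 44903 = 13·3454 + 1
17: 44903 = 17·2641 + 6
19: 44903 = 19·2363 + 6
23: 44903 = 23·1952 + 7
29: 44903 = 29·1548 + 11
31: 44903 = 31·1448 + 15
37: 44903 = 37·1213 + 22
41: 44903 = 41·1095 + 8
43: 44903 = 43·1044 + 11
47: 44903 = 47·955 + 18
53: 44903 = 53·847 + 12
59: 44903 = 59·761 + 4
61: 44903 = 61·736 + 7
67: 44903 = 67·670 + 13
71: 44903 = 71·632 + 31
73: 44903 = 73·615 + 8
79: 44903 = 79·568 + 31
83: 44903 = 83·541

83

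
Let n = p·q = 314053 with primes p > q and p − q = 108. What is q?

Since p = q + 108, we have 314053 = q(q + 108), so q² + 108q − 314053 = 0.
Discriminant: 108² + 4·314053 = 11664 + 1256212 = 1267876; √1267876 = 1126.
q = (−108 + 1126)/2 = 509, and p = q + 108 = 617.
Check: 509 · 617 = 314053.

509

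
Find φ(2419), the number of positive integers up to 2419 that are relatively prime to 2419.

Factor: 2419 = 41 · 59.
φ(2419) = (41−1) · (59−1) = 40 · 58 = 2320.

2320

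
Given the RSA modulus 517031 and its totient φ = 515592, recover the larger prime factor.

φ(n) = (p−1)(q−1) = n − (p+q) + 1, so p + q = 517031 − 515592 + 1 = 1440.
p and q are the roots of t² − 1440t + 517031 = 0.
Discriminant: 1440² − 4·517031 = 2073600 − 2068124 = 5476; √5476 = 74.
q = (1440 − 74)/2 = 683, p = (1440 + 74)/2 = 757.
Check: 683 · 757 = 517031.

757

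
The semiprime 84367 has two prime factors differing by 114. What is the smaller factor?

239

Since p = q + 114, we have 84367 = q(q + 114), so q² + 114q − 84367 = 0.
Discriminant: 114² + 4·84367 = 12996 + 337468 = 350464; √350464 = 592.
q = (−114 + 592)/2 = 239, and p = q + 114 = 353.
Check: 239 · 353 = 84367.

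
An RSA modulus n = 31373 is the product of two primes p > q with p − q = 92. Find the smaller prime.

137

Since p = q + 92, we have 31373 = q(q + 92), so q² + 92q − 31373 = 0.
Discriminant: 92² + 4·31373 = 8464 + 125492 = 133956; √133956 = 366.
q = (−92 + 366)/2 = 137, and p = q + 92 = 229.
Check: 137 · 229 = 31373.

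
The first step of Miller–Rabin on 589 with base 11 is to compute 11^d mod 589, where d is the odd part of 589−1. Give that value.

77

589 − 1 = 588 = 2^2 · 147, so d = 147.
11^1 ≡ 11 (mod 589)
11^2 ≡ 11^2 = 121 ≡ 121 (mod 589)
11^4 ≡ 121^2 = 14641 ≡ 505 (mod 589)
11^8 ≡ 505^2 = 255025 ≡ 577 (mod 589)
11^16 ≡ 577^2 = 332929 ≡ 144 (mod 589)
11^32 ≡ 144^2 = 20736 ≡ 121 (mod 589)
11^64 ≡ 121^2 = 14641 ≡ 505 (mod 589)
11^128 ≡ 505^2 = 255025 ≡ 577 (mod 589)
147 = 128 + 16 + 2 + 1 in binary powers of 2.
So 11^147 ≡ 577 · 144 · 121 · 11 ≡ 77 (mod 589).
Squaring chain: 77 → 39; never reaches −1, so base 11 is a Miller–Rabin witness that 589 is composite.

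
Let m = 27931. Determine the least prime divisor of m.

27931 is odd.
Digit sum 22, not divisible by 3.
Ends in 1: not divisible by 5.
7: 27931 = 7·3990 + 1
11: 27931 = 11·2539 + 2
13: 27931 = 13·2148 + 7
17: 27931 = 17·1643

17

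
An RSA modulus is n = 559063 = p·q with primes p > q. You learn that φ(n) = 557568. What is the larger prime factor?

769

φ(n) = (p−1)(q−1) = n − (p+q) + 1, so p + q = 559063 − 557568 + 1 = 1496.
p and q are the roots of t² − 1496t + 559063 = 0.
Discriminant: 1496² − 4·559063 = 2238016 − 2236252 = 1764; √1764 = 42.
q = (1496 − 42)/2 = 727, p = (1496 + 42)/2 = 769.
Check: 727 · 769 = 559063.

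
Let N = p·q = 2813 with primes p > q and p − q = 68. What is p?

Since p = q + 68, we have 2813 = q(q + 68), so q² + 68q − 2813 = 0.
Discriminant: 68² + 4·2813 = 4624 + 11252 = 15876; √15876 = 126.
q = (−68 + 126)/2 = 29, and p = q + 68 = 97.
Check: 29 · 97 = 2813.

97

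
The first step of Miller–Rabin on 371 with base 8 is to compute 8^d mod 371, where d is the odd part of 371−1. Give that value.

371 − 1 = 370 = 2^1 · 185, so d = 185.
8^1 ≡ 8 (mod 371)
8^2 ≡ 8^2 = 64 ≡ 64 (mod 371)
8^4 ≡ 64^2 = 4096 ≡ 15 (mod 371)
8^8 ≡ 15^2 = 225 ≡ 225 (mod 371)
8^16 ≡ 225^2 = 50625 ≡ 169 (mod 371)
8^32 ≡ 169^2 = 28561 ≡ 365 (mod 371)
8^64 ≡ 365^2 = 133225 ≡ 36 (mod 371)
8^128 ≡ 36^2 = 1296 ≡ 183 (mod 371)
185 = 128 + 32 + 16 + 8 + 1 in binary powers of 2.
So 8^185 ≡ 183 · 365 · 169 · 225 · 8 ≡ 71 (mod 371).
Squaring chain: 71; never reaches −1, so base 8 is a Miller–Rabin witness that 371 is composite.

71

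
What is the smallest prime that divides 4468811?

71

4468811 is odd.
Digit sum 32, not divisible by 3.
Ends in 1: not divisible by 5.
7: 4468811 = 7·638401 + 4
11: 4468811 = 11·406255 + 6
13: 4468811 = 13·343754 + 9
17: 4468811 = 17·262871 + 4
19: 4468811 = 19·235200 + 11
23: 4468811 = 23·194296 + 3
29: 4468811 = 29·154096 + 27
31: 4468811 = 31·144155 + 6
37: 4468811 = 37·120778 + 25
41: 4468811 = 41·108995 + 16
43: 4468811 = 43·103925 + 36
47: 4468811 = 47·95081 + 4
53: 4468811 = 53·84317 + 10
59: 4468811 = 59·75742 + 33
61: 4468811 = 61·73259 + 12
67: 4468811 = 67·66698 + 45
71: 4468811 = 71·62941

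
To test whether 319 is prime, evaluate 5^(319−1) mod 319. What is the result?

136

5^1 ≡ 5 (mod 319)
5^2 ≡ 5^2 = 25 ≡ 25 (mod 319)
5^4 ≡ 25^2 = 625 ≡ 306 (mod 319)
5^8 ≡ 306^2 = 93636 ≡ 169 (mod 319)
5^16 ≡ 169^2 = 28561 ≡ 170 (mod 319)
5^32 ≡ 170^2 = 28900 ≡ 190 (mod 319)
5^64 ≡ 190^2 = 36100 ≡ 53 (mod 319)
5^128 ≡ 53^2 = 2809 ≡ 257 (mod 319)
5^256 ≡ 257^2 = 66049 ≡ 16 (mod 319)
318 = 256 + 32 + 16 + 8 + 4 + 2 in binary powers of 2.
So 5^318 ≡ 16 · 190 · 170 · 169 · 306 · 25 ≡ 136 (mod 319).
Since 136 ≠ 1, base 5 is a Fermat witness: 319 is composite.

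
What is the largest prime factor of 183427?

183427 = 31 · 5917
5917 = 61 · 97
97 is prime.
So 183427 = 31 · 61 · 97; the largest prime factor is 97.

97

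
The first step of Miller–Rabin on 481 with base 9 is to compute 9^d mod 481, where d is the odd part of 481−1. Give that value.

481 − 1 = 480 = 2^5 · 15, so d = 15.
9^1 ≡ 9 (mod 481)
9^2 ≡ 9^2 = 81 ≡ 81 (mod 481)
9^4 ≡ 81^2 = 6561 ≡ 308 (mod 481)
9^8 ≡ 308^2 = 94864 ≡ 107 (mod 481)
15 = 8 + 4 + 2 + 1 in binary powers of 2.
So 9^15 ≡ 107 · 308 · 81 · 9 ≡ 417 (mod 481).
Squaring chain: 417 → 248 → 417 → 248 → 417; never reaches −1, so base 9 is a Miller–Rabin witness that 481 is composite.

417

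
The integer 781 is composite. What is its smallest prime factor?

781 is odd.
Digit sum 16, not divisible by 3.
Ends in 1: not divisible by 5.
7: 781 = 7·111 + 4
11: 781 = 11·71

11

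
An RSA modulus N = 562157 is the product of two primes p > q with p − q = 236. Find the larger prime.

877

Since p = q + 236, we have 562157 = q(q + 236), so q² + 236q − 562157 = 0.
Discriminant: 236² + 4·562157 = 55696 + 2248628 = 2304324; √2304324 = 1518.
q = (−236 + 1518)/2 = 641, and p = q + 236 = 877.
Check: 641 · 877 = 562157.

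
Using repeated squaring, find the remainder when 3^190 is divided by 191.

3^1 ≡ 3 (mod 191)
3^2 ≡ 3^2 = 9 ≡ 9 (mod 191)
3^4 ≡ 9^2 = 81 ≡ 81 (mod 191)
3^8 ≡ 81^2 = 6561 ≡ 67 (mod 191)
3^16 ≡ 67^2 = 4489 ≡ 96 (mod 191)
3^32 ≡ 96^2 = 9216 ≡ 48 (mod 191)
3^64 ≡ 48^2 = 2304 ≡ 12 (mod 191)
3^128 ≡ 12^2 = 144 ≡ 144 (mod 191)
190 = 128 + 32 + 16 + 8 + 4 + 2 in binary powers of 2.
So 3^190 ≡ 144 · 48 · 96 · 67 · 81 · 9 ≡ 1 (mod 191).
Since the result is 1, base 3 gives no evidence that 191 is composite.

1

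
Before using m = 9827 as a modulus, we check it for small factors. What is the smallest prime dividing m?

9827 is odd.
Digit sum 26, not divisible by 3.
Ends in 7: not divisible by 5.
7: 9827 = 7·1403 + 6
11: 9827 = 11·893 + 4
13: 9827 = 13·755 + 12
17: 9827 = 17·578 + 1
19: 9827 = 19·517 + 4
23: 9827 = 23·427 + 6
29: 9827 = 29·338 + 25
31: 9827 = 31·317

31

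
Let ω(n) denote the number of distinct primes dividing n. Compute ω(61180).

5

61180 = 2^2 · 15295
15295 = 5 · 3059
3059 = 7 · 437
437 = 19 · 23
61180 = 2^2 · 5 · 7 · 19 · 23, which has 5 distinct prime factors.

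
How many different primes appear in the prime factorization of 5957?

3

5957 = 7 · 851
851 = 23 · 37
5957 = 7 · 23 · 37, which has 3 distinct prime factors.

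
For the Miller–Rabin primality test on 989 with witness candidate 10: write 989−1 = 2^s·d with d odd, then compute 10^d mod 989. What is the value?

989 − 1 = 988 = 2^2 · 247, so d = 247.
10^1 ≡ 10 (mod 989)
10^2 ≡ 10^2 = 100 ≡ 100 (mod 989)
10^4 ≡ 100^2 = 10000 ≡ 110 (mod 989)
10^8 ≡ 110^2 = 12100 ≡ 232 (mod 989)
10^16 ≡ 232^2 = 53824 ≡ 418 (mod 989)
10^32 ≡ 418^2 = 174724 ≡ 660 (mod 989)
10^64 ≡ 660^2 = 435600 ≡ 440 (mod 989)
10^128 ≡ 440^2 = 193600 ≡ 745 (mod 989)
247 = 128 + 64 + 32 + 16 + 4 + 2 + 1 in binary powers of 2.
So 10^247 ≡ 745 · 440 · 660 · 418 · 110 · 100 · 10 ≡ 203 (mod 989).
Squaring chain: 203 → 660; never reaches −1, so base 10 is a Miller–Rabin witness that 989 is composite.

203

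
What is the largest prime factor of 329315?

329315 = 5 · 65863
65863 = 7 · 9409
9409 = 97 · 97
97 = 97 · 1
So 329315 = 5 · 7 · 97^2; the largest prime factor is 97.

97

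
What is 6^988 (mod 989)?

522

6^1 ≡ 6 (mod 989)
6^2 ≡ 6^2 = 36 ≡ 36 (mod 989)
6^4 ≡ 36^2 = 1296 ≡ 307 (mod 989)
6^8 ≡ 307^2 = 94249 ≡ 294 (mod 989)
6^16 ≡ 294^2 = 86436 ≡ 393 (mod 989)
6^32 ≡ 393^2 = 154449 ≡ 165 (mod 989)
6^64 ≡ 165^2 = 27225 ≡ 522 (mod 989)
6^128 ≡ 522^2 = 272484 ≡ 509 (mod 989)
6^256 ≡ 509^2 = 259081 ≡ 952 (mod 989)
6^512 ≡ 952^2 = 906304 ≡ 380 (mod 989)
988 = 512 + 256 + 128 + 64 + 16 + 8 + 4 in binary powers of 2.
So 6^988 ≡ 380 · 952 · 509 · 522 · 393 · 294 · 307 ≡ 522 (mod 989).
Since 522 ≠ 1, base 6 is a Fermat witness: 989 is composite.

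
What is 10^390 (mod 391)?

10^1 ≡ 10 (mod 391)
10^2 ≡ 10^2 = 100 ≡ 100 (mod 391)
10^4 ≡ 100^2 = 10000 ≡ 225 (mod 391)
10^8 ≡ 225^2 = 50625 ≡ 186 (mod 391)
10^16 ≡ 186^2 = 34596 ≡ 188 (mod 391)
10^32 ≡ 188^2 = 35344 ≡ 154 (mod 391)
10^64 ≡ 154^2 = 23716 ≡ 256 (mod 391)
10^128 ≡ 256^2 = 65536 ≡ 239 (mod 391)
10^256 ≡ 239^2 = 57121 ≡ 35 (mod 391)
390 = 256 + 128 + 4 + 2 in binary powers of 2.
So 10^390 ≡ 35 · 239 · 225 · 100 ≡ 349 (mod 391).
Since 349 ≠ 1, base 10 is a Fermat witness: 391 is composite.

349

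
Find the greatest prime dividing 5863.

5863 = 11 · 533
533 = 13 · 41
41 is prime.
So 5863 = 11 · 13 · 41; the largest prime factor is 41.

41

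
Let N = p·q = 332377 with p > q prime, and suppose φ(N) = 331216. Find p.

653

φ(n) = (p−1)(q−1) = n − (p+q) + 1, so p + q = 332377 − 331216 + 1 = 1162.
p and q are the roots of t² − 1162t + 332377 = 0.
Discriminant: 1162² − 4·332377 = 1350244 − 1329508 = 20736; √20736 = 144.
q = (1162 − 144)/2 = 509, p = (1162 + 144)/2 = 653.
Check: 509 · 653 = 332377.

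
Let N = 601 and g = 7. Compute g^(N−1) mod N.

1

7^1 ≡ 7 (mod 601)
7^2 ≡ 7^2 = 49 ≡ 49 (mod 601)
7^4 ≡ 49^2 = 2401 ≡ 598 (mod 601)
7^8 ≡ 598^2 = 357604 ≡ 9 (mod 601)
7^16 ≡ 9^2 = 81 ≡ 81 (mod 601)
7^32 ≡ 81^2 = 6561 ≡ 551 (mod 601)
7^64 ≡ 551^2 = 303601 ≡ 96 (mod 601)
7^128 ≡ 96^2 = 9216 ≡ 201 (mod 601)
7^256 ≡ 201^2 = 40401 ≡ 134 (mod 601)
7^512 ≡ 134^2 = 17956 ≡ 527 (mod 601)
600 = 512 + 64 + 16 + 8 in binary powers of 2.
So 7^600 ≡ 527 · 96 · 81 · 9 ≡ 1 (mod 601).
Since the result is 1, base 7 gives no evidence that 601 is composite.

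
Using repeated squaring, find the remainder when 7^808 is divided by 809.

1

7^1 ≡ 7 (mod 809)
7^2 ≡ 7^2 = 49 ≡ 49 (mod 809)
7^4 ≡ 49^2 = 2401 ≡ 783 (mod 809)
7^8 ≡ 783^2 = 613089 ≡ 676 (mod 809)
7^16 ≡ 676^2 = 456976 ≡ 700 (mod 809)
7^32 ≡ 700^2 = 490000 ≡ 555 (mod 809)
7^64 ≡ 555^2 = 308025 ≡ 605 (mod 809)
7^128 ≡ 605^2 = 366025 ≡ 357 (mod 809)
7^256 ≡ 357^2 = 127449 ≡ 436 (mod 809)
7^512 ≡ 436^2 = 190096 ≡ 790 (mod 809)
808 = 512 + 256 + 32 + 8 in binary powers of 2.
So 7^808 ≡ 790 · 436 · 555 · 676 ≡ 1 (mod 809).
Since the result is 1, base 7 gives no evidence that 809 is composite.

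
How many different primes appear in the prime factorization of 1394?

3

1394 = 2 · 697
697 = 17 · 41
1394 = 2 · 17 · 41, which has 3 distinct prime factors.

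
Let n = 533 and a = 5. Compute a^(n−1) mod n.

5^1 ≡ 5 (mod 533)
5^2 ≡ 5^2 = 25 ≡ 25 (mod 533)
5^4 ≡ 25^2 = 625 ≡ 92 (mod 533)
5^8 ≡ 92^2 = 8464 ≡ 469 (mod 533)
5^16 ≡ 469^2 = 219961 ≡ 365 (mod 533)
5^32 ≡ 365^2 = 133225 ≡ 508 (mod 533)
5^64 ≡ 508^2 = 258064 ≡ 92 (mod 533)
5^128 ≡ 92^2 = 8464 ≡ 469 (mod 533)
5^256 ≡ 469^2 = 219961 ≡ 365 (mod 533)
5^512 ≡ 365^2 = 133225 ≡ 508 (mod 533)
532 = 512 + 16 + 4 in binary powers of 2.
So 5^532 ≡ 508 · 365 · 92 ≡ 508 (mod 533).
Since 508 ≠ 1, base 5 is a Fermat witness: 533 is composite.

508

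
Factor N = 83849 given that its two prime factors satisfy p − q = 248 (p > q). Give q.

191

Since p = q + 248, we have 83849 = q(q + 248), so q² + 248q − 83849 = 0.
Discriminant: 248² + 4·83849 = 61504 + 335396 = 396900; √396900 = 630.
q = (−248 + 630)/2 = 191, and p = q + 248 = 439.
Check: 191 · 439 = 83849.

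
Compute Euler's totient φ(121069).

109296

Factor: 121069 = 13 · 67 · 139.
φ(121069) = (13−1) · (67−1) · (139−1) = 12 · 66 · 138 = 109296.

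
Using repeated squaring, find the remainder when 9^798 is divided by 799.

9^1 ≡ 9 (mod 799)
9^2 ≡ 9^2 = 81 ≡ 81 (mod 799)
9^4 ≡ 81^2 = 6561 ≡ 169 (mod 799)
9^8 ≡ 169^2 = 28561 ≡ 596 (mod 799)
9^16 ≡ 596^2 = 355216 ≡ 460 (mod 799)
9^32 ≡ 460^2 = 211600 ≡ 664 (mod 799)
9^64 ≡ 664^2 = 440896 ≡ 647 (mod 799)
9^128 ≡ 647^2 = 418609 ≡ 732 (mod 799)
9^256 ≡ 732^2 = 535824 ≡ 494 (mod 799)
9^512 ≡ 494^2 = 244036 ≡ 341 (mod 799)
798 = 512 + 256 + 16 + 8 + 4 + 2 in binary powers of 2.
So 9^798 ≡ 341 · 494 · 460 · 596 · 169 · 81 ≡ 225 (mod 799).
Since 225 ≠ 1, base 9 is a Fermat witness: 799 is composite.

225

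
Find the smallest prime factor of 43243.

83

43243 is odd.
Digit sum 16, not divisible by 3.
Ends in 3: not divisible by 5.
7: 43243 = 7·6177 + 4
11: 43243 = 11·3931 + 2
13: 43243 = 13·3326 + 5
17: 43243 = 17·2543 + 12
19: 43243 = 19·2275 + 18
23: 43243 = 23·1880 + 3
29: 43243 = 29·1491 + 4
31: 43243 = 31·1394 + 29
37: 43243 = 37·1168 + 27
41: 43243 = 41·1054 + 29
43: 43243 = 43·1005 + 28
47: 43243 = 47·920 + 3
53: 43243 = 53·815 + 48
59: 43243 = 59·732 + 55
61: 43243 = 61·708 + 55
67: 43243 = 67·645 + 28
71: 43243 = 71·609 + 4
73: 43243 = 73·592 + 27
79: 43243 = 79·547 + 30
83: 43243 = 83·521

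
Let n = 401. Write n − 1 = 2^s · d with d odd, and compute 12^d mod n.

401 − 1 = 400 = 2^4 · 25, so d = 25.
12^1 ≡ 12 (mod 401)
12^2 ≡ 12^2 = 144 ≡ 144 (mod 401)
12^4 ≡ 144^2 = 20736 ≡ 285 (mod 401)
12^8 ≡ 285^2 = 81225 ≡ 223 (mod 401)
12^16 ≡ 223^2 = 49729 ≡ 5 (mod 401)
25 = 16 + 8 + 1 in binary powers of 2.
So 12^25 ≡ 5 · 223 · 12 ≡ 147 (mod 401).
Squaring chain: 147 → 356 → 20 → 400; reaches −1, so base 12 does not prove 401 composite.

147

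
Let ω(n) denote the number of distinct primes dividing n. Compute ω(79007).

79007 = 41^2 · 47
79007 = 41^2 · 47, which has 2 distinct prime factors.

2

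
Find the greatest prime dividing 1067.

97

1067 = 11 · 97
97 is prime.
So 1067 = 11 · 97; the largest prime factor is 97.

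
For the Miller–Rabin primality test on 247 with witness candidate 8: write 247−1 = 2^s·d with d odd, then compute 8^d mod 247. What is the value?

18

247 − 1 = 246 = 2^1 · 123, so d = 123.
8^1 ≡ 8 (mod 247)
8^2 ≡ 8^2 = 64 ≡ 64 (mod 247)
8^4 ≡ 64^2 = 4096 ≡ 144 (mod 247)
8^8 ≡ 144^2 = 20736 ≡ 235 (mod 247)
8^16 ≡ 235^2 = 55225 ≡ 144 (mod 247)
8^32 ≡ 144^2 = 20736 ≡ 235 (mod 247)
8^64 ≡ 235^2 = 55225 ≡ 144 (mod 247)
123 = 64 + 32 + 16 + 8 + 2 + 1 in binary powers of 2.
So 8^123 ≡ 144 · 235 · 144 · 235 · 64 · 8 ≡ 18 (mod 247).
Squaring chain: 18; never reaches −1, so base 8 is a Miller–Rabin witness that 247 is composite.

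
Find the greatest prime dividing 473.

473 = 11 · 43
43 is prime.
So 473 = 11 · 43; the largest prime factor is 43.

43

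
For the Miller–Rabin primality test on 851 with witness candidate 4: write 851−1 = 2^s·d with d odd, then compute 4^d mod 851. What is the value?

169

851 − 1 = 850 = 2^1 · 425, so d = 425.
4^1 ≡ 4 (mod 851)
4^2 ≡ 4^2 = 16 ≡ 16 (mod 851)
4^4 ≡ 16^2 = 256 ≡ 256 (mod 851)
4^8 ≡ 256^2 = 65536 ≡ 9 (mod 851)
4^16 ≡ 9^2 = 81 ≡ 81 (mod 851)
4^32 ≡ 81^2 = 6561 ≡ 604 (mod 851)
4^64 ≡ 604^2 = 364816 ≡ 588 (mod 851)
4^128 ≡ 588^2 = 345744 ≡ 238 (mod 851)
4^256 ≡ 238^2 = 56644 ≡ 478 (mod 851)
425 = 256 + 128 + 32 + 8 + 1 in binary powers of 2.
So 4^425 ≡ 478 · 238 · 604 · 9 · 4 ≡ 169 (mod 851).
Squaring chain: 169; never reaches −1, so base 4 is a Miller–Rabin witness that 851 is composite.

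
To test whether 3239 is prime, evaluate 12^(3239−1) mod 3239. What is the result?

699

12^1 ≡ 12 (mod 3239)
12^2 ≡ 12^2 = 144 ≡ 144 (mod 3239)
12^4 ≡ 144^2 = 20736 ≡ 1302 (mod 3239)
12^8 ≡ 1302^2 = 1695204 ≡ 1207 (mod 3239)
12^16 ≡ 1207^2 = 1456849 ≡ 2538 (mod 3239)
12^32 ≡ 2538^2 = 6441444 ≡ 2312 (mod 3239)
12^64 ≡ 2312^2 = 5345344 ≡ 994 (mod 3239)
12^128 ≡ 994^2 = 988036 ≡ 141 (mod 3239)
12^256 ≡ 141^2 = 19881 ≡ 447 (mod 3239)
12^512 ≡ 447^2 = 199809 ≡ 2230 (mod 3239)
12^1024 ≡ 2230^2 = 4972900 ≡ 1035 (mod 3239)
12^2048 ≡ 1035^2 = 1071225 ≡ 2355 (mod 3239)
3238 = 2048 + 1024 + 128 + 32 + 4 + 2 in binary powers of 2.
So 12^3238 ≡ 2355 · 1035 · 141 · 2312 · 1302 · 144 ≡ 699 (mod 3239).
Since 699 ≠ 1, base 12 is a Fermat witness: 3239 is composite.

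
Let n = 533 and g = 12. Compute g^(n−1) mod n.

12^1 ≡ 12 (mod 533)
12^2 ≡ 12^2 = 144 ≡ 144 (mod 533)
12^4 ≡ 144^2 = 20736 ≡ 482 (mod 533)
12^8 ≡ 482^2 = 232324 ≡ 469 (mod 533)
12^16 ≡ 469^2 = 219961 ≡ 365 (mod 533)
12^32 ≡ 365^2 = 133225 ≡ 508 (mod 533)
12^64 ≡ 508^2 = 258064 ≡ 92 (mod 533)
12^128 ≡ 92^2 = 8464 ≡ 469 (mod 533)
12^256 ≡ 469^2 = 219961 ≡ 365 (mod 533)
12^512 ≡ 365^2 = 133225 ≡ 508 (mod 533)
532 = 512 + 16 + 4 in binary powers of 2.
So 12^532 ≡ 508 · 365 · 482 ≡ 66 (mod 533).
Since 66 ≠ 1, base 12 is a Fermat witness: 533 is composite.

66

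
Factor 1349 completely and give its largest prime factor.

1349 = 19 · 71
71 is prime.
So 1349 = 19 · 71; the largest prime factor is 71.

71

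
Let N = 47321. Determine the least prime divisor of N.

47321 is odd.
Digit sum 17, not divisible by 3.
Ends in 1: not divisible by 5.
7: 47321 = 7·6760 + 1
11: 47321 = 11·4301 + 10
13: 47321 = 13·3640 + 1
17: 47321 = 17·2783 + 10
19: 47321 = 19·2490 + 11
23: 47321 = 23·2057 + 10
29: 47321 = 29·1631 + 22
31: 47321 = 31·1526 + 15
37: 47321 = 37·1278 + 35
41: 47321 = 41·1154 + 7
43: 47321 = 43·1100 + 21
47: 47321 = 47·1006 + 39
53: 47321 = 53·892 + 45
59: 47321 = 59·802 + 3
61: 47321 = 61·775 + 46
67: 47321 = 67·706 + 19
71: 47321 = 71·666 + 35
73: 47321 = 73·648 + 17
79: 47321 = 79·599

79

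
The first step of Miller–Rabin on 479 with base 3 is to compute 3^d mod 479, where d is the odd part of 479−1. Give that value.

1

479 − 1 = 478 = 2^1 · 239, so d = 239.
3^1 ≡ 3 (mod 479)
3^2 ≡ 3^2 = 9 ≡ 9 (mod 479)
3^4 ≡ 9^2 = 81 ≡ 81 (mod 479)
3^8 ≡ 81^2 = 6561 ≡ 334 (mod 479)
3^16 ≡ 334^2 = 111556 ≡ 428 (mod 479)
3^32 ≡ 428^2 = 183184 ≡ 206 (mod 479)
3^64 ≡ 206^2 = 42436 ≡ 284 (mod 479)
3^128 ≡ 284^2 = 80656 ≡ 184 (mod 479)
239 = 128 + 64 + 32 + 8 + 4 + 2 + 1 in binary powers of 2.
So 3^239 ≡ 184 · 284 · 206 · 334 · 81 · 9 · 3 ≡ 1 (mod 479).
Since 3^d ≡ 1 (mod 479), base 3 does not prove 479 composite.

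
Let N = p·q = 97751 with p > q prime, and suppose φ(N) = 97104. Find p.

409

φ(n) = (p−1)(q−1) = n − (p+q) + 1, so p + q = 97751 − 97104 + 1 = 648.
p and q are the roots of t² − 648t + 97751 = 0.
Discriminant: 648² − 4·97751 = 419904 − 391004 = 28900; √28900 = 170.
q = (648 − 170)/2 = 239, p = (648 + 170)/2 = 409.
Check: 239 · 409 = 97751.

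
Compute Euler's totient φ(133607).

123552

Factor: 133607 = 23 · 37 · 157.
φ(133607) = (23−1) · (37−1) · (157−1) = 22 · 36 · 156 = 123552.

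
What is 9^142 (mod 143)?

9^1 ≡ 9 (mod 143)
9^2 ≡ 9^2 = 81 ≡ 81 (mod 143)
9^4 ≡ 81^2 = 6561 ≡ 126 (mod 143)
9^8 ≡ 126^2 = 15876 ≡ 3 (mod 143)
9^16 ≡ 3^2 = 9 ≡ 9 (mod 143)
9^32 ≡ 9^2 = 81 ≡ 81 (mod 143)
9^64 ≡ 81^2 = 6561 ≡ 126 (mod 143)
9^128 ≡ 126^2 = 15876 ≡ 3 (mod 143)
142 = 128 + 8 + 4 + 2 in binary powers of 2.
So 9^142 ≡ 3 · 3 · 126 · 81 ≡ 48 (mod 143).
Since 48 ≠ 1, base 9 is a Fermat witness: 143 is composite.

48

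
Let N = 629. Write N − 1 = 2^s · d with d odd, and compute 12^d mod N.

629 − 1 = 628 = 2^2 · 157, so d = 157.
12^1 ≡ 12 (mod 629)
12^2 ≡ 12^2 = 144 ≡ 144 (mod 629)
12^4 ≡ 144^2 = 20736 ≡ 608 (mod 629)
12^8 ≡ 608^2 = 369664 ≡ 441 (mod 629)
12^16 ≡ 441^2 = 194481 ≡ 120 (mod 629)
12^32 ≡ 120^2 = 14400 ≡ 562 (mod 629)
12^64 ≡ 562^2 = 315844 ≡ 86 (mod 629)
12^128 ≡ 86^2 = 7396 ≡ 477 (mod 629)
157 = 128 + 16 + 8 + 4 + 1 in binary powers of 2.
So 12^157 ≡ 477 · 120 · 441 · 608 · 12 ≡ 201 (mod 629).
Squaring chain: 201 → 145; never reaches −1, so base 12 is a Miller–Rabin witness that 629 is composite.

201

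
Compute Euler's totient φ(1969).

1780

Factor: 1969 = 11 · 179.
φ(1969) = (11−1) · (179−1) = 10 · 178 = 1780.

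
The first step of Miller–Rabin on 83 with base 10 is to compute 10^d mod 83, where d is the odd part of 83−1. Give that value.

83 − 1 = 82 = 2^1 · 41, so d = 41.
10^1 ≡ 10 (mod 83)
10^2 ≡ 10^2 = 100 ≡ 17 (mod 83)
10^4 ≡ 17^2 = 289 ≡ 40 (mod 83)
10^8 ≡ 40^2 = 1600 ≡ 23 (mod 83)
10^16 ≡ 23^2 = 529 ≡ 31 (mod 83)
10^32 ≡ 31^2 = 961 ≡ 48 (mod 83)
41 = 32 + 8 + 1 in binary powers of 2.
So 10^41 ≡ 48 · 23 · 10 ≡ 1 (mod 83).
Since 10^d ≡ 1 (mod 83), base 10 does not prove 83 composite.

1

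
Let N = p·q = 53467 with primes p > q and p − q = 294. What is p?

421

Since p = q + 294, we have 53467 = q(q + 294), so q² + 294q − 53467 = 0.
Discriminant: 294² + 4·53467 = 86436 + 213868 = 300304; √300304 = 548.
q = (−294 + 548)/2 = 127, and p = q + 294 = 421.
Check: 127 · 421 = 53467.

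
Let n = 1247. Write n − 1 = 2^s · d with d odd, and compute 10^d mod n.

423

1247 − 1 = 1246 = 2^1 · 623, so d = 623.
10^1 ≡ 10 (mod 1247)
10^2 ≡ 10^2 = 100 ≡ 100 (mod 1247)
10^4 ≡ 100^2 = 10000 ≡ 24 (mod 1247)
10^8 ≡ 24^2 = 576 ≡ 576 (mod 1247)
10^16 ≡ 576^2 = 331776 ≡ 74 (mod 1247)
10^32 ≡ 74^2 = 5476 ≡ 488 (mod 1247)
10^64 ≡ 488^2 = 238144 ≡ 1214 (mod 1247)
10^128 ≡ 1214^2 = 1473796 ≡ 1089 (mod 1247)
10^256 ≡ 1089^2 = 1185921 ≡ 24 (mod 1247)
10^512 ≡ 24^2 = 576 ≡ 576 (mod 1247)
623 = 512 + 64 + 32 + 8 + 4 + 2 + 1 in binary powers of 2.
So 10^623 ≡ 576 · 1214 · 488 · 576 · 24 · 100 · 10 ≡ 423 (mod 1247).
Squaring chain: 423; never reaches −1, so base 10 is a Miller–Rabin witness that 1247 is composite.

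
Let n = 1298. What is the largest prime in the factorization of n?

1298 = 2 · 649
649 = 11 · 59
59 is prime.
So 1298 = 2 · 11 · 59; the largest prime factor is 59.

59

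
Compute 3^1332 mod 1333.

3^1 ≡ 3 (mod 1333)
3^2 ≡ 3^2 = 9 ≡ 9 (mod 1333)
3^4 ≡ 9^2 = 81 ≡ 81 (mod 1333)
3^8 ≡ 81^2 = 6561 ≡ 1229 (mod 1333)
3^16 ≡ 1229^2 = 1510441 ≡ 152 (mod 1333)
3^32 ≡ 152^2 = 23104 ≡ 443 (mod 1333)
3^64 ≡ 443^2 = 196249 ≡ 298 (mod 1333)
3^128 ≡ 298^2 = 88804 ≡ 826 (mod 1333)
3^256 ≡ 826^2 = 682276 ≡ 1113 (mod 1333)
3^512 ≡ 1113^2 = 1238769 ≡ 412 (mod 1333)
3^1024 ≡ 412^2 = 169744 ≡ 453 (mod 1333)
1332 = 1024 + 256 + 32 + 16 + 4 in binary powers of 2.
So 3^1332 ≡ 453 · 1113 · 443 · 152 · 81 ≡ 1000 (mod 1333).
Since 1000 ≠ 1, base 3 is a Fermat witness: 1333 is composite.

1000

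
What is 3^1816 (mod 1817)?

3^1 ≡ 3 (mod 1817)
3^2 ≡ 3^2 = 9 ≡ 9 (mod 1817)
3^4 ≡ 9^2 = 81 ≡ 81 (mod 1817)
3^8 ≡ 81^2 = 6561 ≡ 1110 (mod 1817)
3^16 ≡ 1110^2 = 1232100 ≡ 174 (mod 1817)
3^32 ≡ 174^2 = 30276 ≡ 1204 (mod 1817)
3^64 ≡ 1204^2 = 1449616 ≡ 1467 (mod 1817)
3^128 ≡ 1467^2 = 2152089 ≡ 761 (mod 1817)
3^256 ≡ 761^2 = 579121 ≡ 1315 (mod 1817)
3^512 ≡ 1315^2 = 1729225 ≡ 1258 (mod 1817)
3^1024 ≡ 1258^2 = 1582564 ≡ 1774 (mod 1817)
1816 = 1024 + 512 + 256 + 16 + 8 in binary powers of 2.
So 3^1816 ≡ 1774 · 1258 · 1315 · 174 · 1110 ≡ 762 (mod 1817).
Since 762 ≠ 1, base 3 is a Fermat witness: 1817 is composite.

762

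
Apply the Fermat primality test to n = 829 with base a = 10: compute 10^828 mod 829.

10^1 ≡ 10 (mod 829)
10^2 ≡ 10^2 = 100 ≡ 100 (mod 829)
10^4 ≡ 100^2 = 10000 ≡ 52 (mod 829)
10^8 ≡ 52^2 = 2704 ≡ 217 (mod 829)
10^16 ≡ 217^2 = 47089 ≡ 665 (mod 829)
10^32 ≡ 665^2 = 442225 ≡ 368 (mod 829)
10^64 ≡ 368^2 = 135424 ≡ 297 (mod 829)
10^128 ≡ 297^2 = 88209 ≡ 335 (mod 829)
10^256 ≡ 335^2 = 112225 ≡ 310 (mod 829)
10^512 ≡ 310^2 = 96100 ≡ 765 (mod 829)
828 = 512 + 256 + 32 + 16 + 8 + 4 in binary powers of 2.
So 10^828 ≡ 765 · 310 · 368 · 665 · 217 · 52 ≡ 1 (mod 829).
Since the result is 1, base 10 gives no evidence that 829 is composite.

1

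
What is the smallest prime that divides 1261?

1261 is odd.
Digit sum 10, not divisible by 3.
Ends in 1: not divisible by 5.
7: 1261 = 7·180 + 1
11: 1261 = 11·114 + 7
13: 1261 = 13·97

13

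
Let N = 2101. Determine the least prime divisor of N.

11

2101 is odd.
Digit sum 4, not divisible by 3.
Ends in 1: not divisible by 5.
7: 2101 = 7·300 + 1
11: 2101 = 11·191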